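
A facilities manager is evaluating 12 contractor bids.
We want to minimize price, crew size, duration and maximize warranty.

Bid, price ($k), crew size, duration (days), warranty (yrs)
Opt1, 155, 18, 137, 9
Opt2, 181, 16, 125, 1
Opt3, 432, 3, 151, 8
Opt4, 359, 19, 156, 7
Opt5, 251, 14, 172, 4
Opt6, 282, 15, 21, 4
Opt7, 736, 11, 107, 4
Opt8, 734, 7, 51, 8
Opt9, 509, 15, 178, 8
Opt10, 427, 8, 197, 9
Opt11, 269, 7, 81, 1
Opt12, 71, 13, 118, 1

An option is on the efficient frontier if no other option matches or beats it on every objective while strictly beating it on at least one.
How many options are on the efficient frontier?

8

Opt1: not dominated.
Opt2: dominated by Opt12 (price 71≤181, crew size 13≤16, duration 118≤125, warranty 1≥1).
Opt3: not dominated (best crew size).
Opt4: dominated by Opt1 (price 155≤359, crew size 18≤19, duration 137≤156, warranty 9≥7).
Opt5: not dominated.
Opt6: not dominated (best duration).
Opt7: dominated by Opt8 (price 734≤736, crew size 7≤11, duration 51≤107, warranty 8≥4).
Opt8: not dominated.
Opt9: dominated by Opt3 (price 432≤509, crew size 3≤15, duration 151≤178, warranty 8≥8).
Opt10: not dominated.
Opt11: not dominated.
Opt12: not dominated (best price).
Pareto-optimal: Opt1, Opt3, Opt5, Opt6, Opt8, Opt10, Opt11, Opt12 → 8.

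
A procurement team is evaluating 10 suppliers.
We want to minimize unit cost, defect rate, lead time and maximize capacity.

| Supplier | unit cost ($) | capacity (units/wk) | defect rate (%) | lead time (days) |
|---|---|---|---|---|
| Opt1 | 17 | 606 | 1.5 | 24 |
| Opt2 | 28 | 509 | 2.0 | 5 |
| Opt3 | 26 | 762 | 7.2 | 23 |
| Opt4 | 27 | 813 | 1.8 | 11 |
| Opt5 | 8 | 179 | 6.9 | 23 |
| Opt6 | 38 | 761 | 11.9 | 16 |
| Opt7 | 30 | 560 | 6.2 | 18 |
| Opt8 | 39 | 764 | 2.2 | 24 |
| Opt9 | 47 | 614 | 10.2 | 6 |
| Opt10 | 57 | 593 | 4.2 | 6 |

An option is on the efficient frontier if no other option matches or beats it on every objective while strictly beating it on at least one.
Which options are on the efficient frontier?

Opt1: not dominated (best defect rate).
Opt2: not dominated (best lead time).
Opt3: not dominated.
Opt4: not dominated (best capacity).
Opt5: not dominated (best unit cost).
Opt6: dominated by Opt4 (unit cost 27≤38, capacity 813≥761, defect rate 1.8≤11.9, lead time 11≤16).
Opt7: dominated by Opt4 (unit cost 27≤30, capacity 813≥560, defect rate 1.8≤6.2, lead time 11≤18).
Opt8: dominated by Opt4 (unit cost 27≤39, capacity 813≥764, defect rate 1.8≤2.2, lead time 11≤24).
Opt9: not dominated.
Opt10: not dominated.

Opt1, Opt2, Opt3, Opt4, Opt5, Opt9, Opt10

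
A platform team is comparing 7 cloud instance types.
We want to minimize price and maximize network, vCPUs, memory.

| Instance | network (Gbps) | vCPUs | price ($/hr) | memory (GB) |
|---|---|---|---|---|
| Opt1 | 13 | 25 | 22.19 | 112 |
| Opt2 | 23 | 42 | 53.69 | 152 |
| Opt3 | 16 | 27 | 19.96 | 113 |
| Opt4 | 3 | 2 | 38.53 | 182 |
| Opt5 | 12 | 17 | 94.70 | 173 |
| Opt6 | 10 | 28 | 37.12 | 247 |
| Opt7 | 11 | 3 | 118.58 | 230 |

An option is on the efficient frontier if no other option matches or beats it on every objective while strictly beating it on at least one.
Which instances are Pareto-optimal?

Opt1: dominated by Opt3 (network 16≥13, vCPUs 27≥25, price 19.96≤22.19, memory 113≥112).
Opt2: not dominated (best network).
Opt3: not dominated (best price).
Opt4: dominated by Opt6 (network 10≥3, vCPUs 28≥2, price 37.12≤38.53, memory 247≥182).
Opt5: not dominated.
Opt6: not dominated (best memory).
Opt7: not dominated.

Opt2, Opt3, Opt5, Opt6, Opt7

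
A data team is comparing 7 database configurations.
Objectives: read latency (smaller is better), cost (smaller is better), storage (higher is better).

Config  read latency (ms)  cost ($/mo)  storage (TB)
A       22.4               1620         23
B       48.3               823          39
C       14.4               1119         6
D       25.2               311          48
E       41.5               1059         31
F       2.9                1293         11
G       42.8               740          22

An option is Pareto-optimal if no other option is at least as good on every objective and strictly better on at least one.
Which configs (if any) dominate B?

D: read latency 25.2≤48.3, cost 311≤823, storage 48≥39 — dominates B.
Others (A, C, E, F, G) are each worse than B on at least one objective.

D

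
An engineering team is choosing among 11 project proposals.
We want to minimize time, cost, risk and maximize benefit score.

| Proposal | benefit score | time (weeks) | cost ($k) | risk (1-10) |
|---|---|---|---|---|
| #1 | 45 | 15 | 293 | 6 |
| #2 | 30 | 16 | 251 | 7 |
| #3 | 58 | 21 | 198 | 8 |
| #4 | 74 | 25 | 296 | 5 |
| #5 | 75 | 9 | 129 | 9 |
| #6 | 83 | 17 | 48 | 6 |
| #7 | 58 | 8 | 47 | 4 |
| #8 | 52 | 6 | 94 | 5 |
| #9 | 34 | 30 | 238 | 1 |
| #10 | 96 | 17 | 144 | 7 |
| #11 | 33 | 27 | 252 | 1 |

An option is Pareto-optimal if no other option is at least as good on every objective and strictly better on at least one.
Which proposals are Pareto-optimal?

#1: dominated by #7 (benefit score 58≥45, time 8≤15, cost 47≤293, risk 4≤6).
#2: dominated by #7 (benefit score 58≥30, time 8≤16, cost 47≤251, risk 4≤7).
#3: dominated by #6 (benefit score 83≥58, time 17≤21, cost 48≤198, risk 6≤8).
#4: not dominated.
#5: not dominated.
#6: not dominated.
#7: not dominated (best cost).
#8: not dominated (best time).
#9: not dominated.
#10: not dominated (best benefit score).
#11: not dominated.

#4, #5, #6, #7, #8, #9, #10, #11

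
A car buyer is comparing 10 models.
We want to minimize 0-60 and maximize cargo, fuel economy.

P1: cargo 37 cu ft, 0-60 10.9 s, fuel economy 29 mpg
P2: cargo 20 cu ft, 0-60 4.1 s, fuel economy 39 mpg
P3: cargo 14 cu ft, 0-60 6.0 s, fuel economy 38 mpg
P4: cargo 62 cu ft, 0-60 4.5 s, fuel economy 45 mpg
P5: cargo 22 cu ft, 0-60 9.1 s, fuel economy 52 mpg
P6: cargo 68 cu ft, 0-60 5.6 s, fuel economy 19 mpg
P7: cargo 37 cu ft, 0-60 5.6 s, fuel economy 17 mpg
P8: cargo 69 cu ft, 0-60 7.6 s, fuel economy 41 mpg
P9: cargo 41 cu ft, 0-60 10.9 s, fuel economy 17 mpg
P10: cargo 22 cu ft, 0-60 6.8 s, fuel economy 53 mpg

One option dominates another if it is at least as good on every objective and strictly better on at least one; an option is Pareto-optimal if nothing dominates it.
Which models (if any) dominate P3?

P2: cargo 20≥14, 0-60 4.1≤6.0, fuel economy 39≥38 — dominates P3.
P4: cargo 62≥14, 0-60 4.5≤6.0, fuel economy 45≥38 — dominates P3.
Others (P1, P5, P6, P7, P8, P9, P10) are each worse than P3 on at least one objective.

P2, P4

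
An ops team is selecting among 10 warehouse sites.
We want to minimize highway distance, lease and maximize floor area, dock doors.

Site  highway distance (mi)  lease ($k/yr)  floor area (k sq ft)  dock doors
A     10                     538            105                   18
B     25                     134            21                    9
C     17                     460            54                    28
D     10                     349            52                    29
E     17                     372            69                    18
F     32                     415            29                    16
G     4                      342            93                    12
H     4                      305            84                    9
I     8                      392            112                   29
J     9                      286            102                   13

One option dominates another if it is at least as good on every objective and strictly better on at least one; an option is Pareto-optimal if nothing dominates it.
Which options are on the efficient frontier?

A: dominated by I (highway distance 8≤10, lease 392≤538, floor area 112≥105, dock doors 29≥18).
B: not dominated (best lease).
C: dominated by I (highway distance 8≤17, lease 392≤460, floor area 112≥54, dock doors 29≥28).
D: not dominated.
E: not dominated.
F: dominated by D (highway distance 10≤32, lease 349≤415, floor area 52≥29, dock doors 29≥16).
G: not dominated.
H: not dominated.
I: not dominated (best floor area).
J: not dominated.

B, D, E, G, H, I, J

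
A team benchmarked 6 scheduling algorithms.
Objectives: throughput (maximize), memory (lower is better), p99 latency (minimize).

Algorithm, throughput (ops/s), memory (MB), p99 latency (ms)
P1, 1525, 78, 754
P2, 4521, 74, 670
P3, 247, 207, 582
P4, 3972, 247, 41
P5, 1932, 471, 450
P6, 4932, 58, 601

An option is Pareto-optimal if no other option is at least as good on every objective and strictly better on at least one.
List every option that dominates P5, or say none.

P4

P4: throughput 3972≥1932, memory 247≤471, p99 latency 41≤450 — dominates P5.
Others (P1, P2, P3, P6) are each worse than P5 on at least one objective.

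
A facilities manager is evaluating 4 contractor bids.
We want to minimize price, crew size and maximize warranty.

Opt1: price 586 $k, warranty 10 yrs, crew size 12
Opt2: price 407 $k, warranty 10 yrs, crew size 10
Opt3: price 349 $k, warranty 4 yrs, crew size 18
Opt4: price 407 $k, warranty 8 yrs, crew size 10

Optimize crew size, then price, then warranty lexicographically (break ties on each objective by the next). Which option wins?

First minimize crew size: best is 10, kept {Opt2, Opt4}.
Then minimize price: best is 407, kept {Opt2, Opt4}.
Then maximize warranty: best is 10, kept {Opt2}.

Opt2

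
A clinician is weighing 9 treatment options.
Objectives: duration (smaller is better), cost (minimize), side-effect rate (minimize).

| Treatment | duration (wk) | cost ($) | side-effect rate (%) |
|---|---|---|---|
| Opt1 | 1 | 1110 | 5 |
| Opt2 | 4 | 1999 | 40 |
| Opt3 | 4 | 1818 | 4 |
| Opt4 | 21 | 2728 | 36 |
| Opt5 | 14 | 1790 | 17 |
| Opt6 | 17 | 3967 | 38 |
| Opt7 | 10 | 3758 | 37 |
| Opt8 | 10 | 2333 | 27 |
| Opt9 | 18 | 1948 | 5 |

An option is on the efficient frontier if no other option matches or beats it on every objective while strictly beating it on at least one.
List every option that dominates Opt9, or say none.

Opt1, Opt3

Opt1: duration 1≤18, cost 1110≤1948, side-effect rate 5≤5 — dominates Opt9.
Opt3: duration 4≤18, cost 1818≤1948, side-effect rate 4≤5 — dominates Opt9.
Others (Opt2, Opt4, Opt5, Opt6, Opt7, Opt8) are each worse than Opt9 on at least one objective.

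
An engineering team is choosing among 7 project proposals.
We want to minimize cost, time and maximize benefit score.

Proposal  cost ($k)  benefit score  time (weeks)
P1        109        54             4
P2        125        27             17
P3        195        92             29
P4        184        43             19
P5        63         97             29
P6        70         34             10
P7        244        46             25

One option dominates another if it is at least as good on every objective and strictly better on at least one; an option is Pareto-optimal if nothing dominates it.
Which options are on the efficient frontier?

P1: not dominated (best time).
P2: dominated by P1 (cost 109≤125, benefit score 54≥27, time 4≤17).
P3: dominated by P5 (cost 63≤195, benefit score 97≥92, time 29≤29).
P4: dominated by P1 (cost 109≤184, benefit score 54≥43, time 4≤19).
P5: not dominated (best cost).
P6: not dominated.
P7: dominated by P1 (cost 109≤244, benefit score 54≥46, time 4≤25).

P1, P5, P6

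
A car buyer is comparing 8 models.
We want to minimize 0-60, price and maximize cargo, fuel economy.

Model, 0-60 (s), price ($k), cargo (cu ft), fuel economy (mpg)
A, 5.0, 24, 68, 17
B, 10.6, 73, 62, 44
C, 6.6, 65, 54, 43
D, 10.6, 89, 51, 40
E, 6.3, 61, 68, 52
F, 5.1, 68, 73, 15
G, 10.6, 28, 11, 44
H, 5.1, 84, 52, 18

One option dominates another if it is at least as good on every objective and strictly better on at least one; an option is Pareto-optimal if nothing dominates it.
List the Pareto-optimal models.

A: not dominated (best 0-60).
B: dominated by E (0-60 6.3≤10.6, price 61≤73, cargo 68≥62, fuel economy 52≥44).
C: dominated by E (0-60 6.3≤6.6, price 61≤65, cargo 68≥54, fuel economy 52≥43).
D: dominated by B (0-60 10.6≤10.6, price 73≤89, cargo 62≥51, fuel economy 44≥40).
E: not dominated (best fuel economy).
F: not dominated (best cargo).
G: not dominated.
H: not dominated.

A, E, F, G, H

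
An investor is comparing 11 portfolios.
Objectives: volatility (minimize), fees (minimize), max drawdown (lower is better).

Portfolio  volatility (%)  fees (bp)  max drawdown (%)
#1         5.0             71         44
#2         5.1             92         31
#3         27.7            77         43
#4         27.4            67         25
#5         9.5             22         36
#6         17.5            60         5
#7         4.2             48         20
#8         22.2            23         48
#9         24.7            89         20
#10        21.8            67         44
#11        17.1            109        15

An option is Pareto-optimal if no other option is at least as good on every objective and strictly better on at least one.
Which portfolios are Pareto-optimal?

#1: dominated by #7 (volatility 4.2≤5.0, fees 48≤71, max drawdown 20≤44).
#2: dominated by #7 (volatility 4.2≤5.1, fees 48≤92, max drawdown 20≤31).
#3: dominated by #4 (volatility 27.4≤27.7, fees 67≤77, max drawdown 25≤43).
#4: dominated by #6 (volatility 17.5≤27.4, fees 60≤67, max drawdown 5≤25).
#5: not dominated (best fees).
#6: not dominated (best max drawdown).
#7: not dominated (best volatility).
#8: dominated by #5 (volatility 9.5≤22.2, fees 22≤23, max drawdown 36≤48).
#9: dominated by #6 (volatility 17.5≤24.7, fees 60≤89, max drawdown 5≤20).
#10: dominated by #5 (volatility 9.5≤21.8, fees 22≤67, max drawdown 36≤44).
#11: not dominated.

#5, #6, #7, #11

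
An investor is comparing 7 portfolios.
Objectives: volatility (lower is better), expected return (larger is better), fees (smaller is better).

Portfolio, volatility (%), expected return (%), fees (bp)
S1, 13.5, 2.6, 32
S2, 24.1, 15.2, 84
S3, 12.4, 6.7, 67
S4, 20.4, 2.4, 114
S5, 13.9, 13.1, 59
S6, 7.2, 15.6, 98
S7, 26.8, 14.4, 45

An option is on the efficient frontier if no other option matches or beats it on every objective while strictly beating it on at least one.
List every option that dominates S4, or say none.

S1: volatility 13.5≤20.4, expected return 2.6≥2.4, fees 32≤114 — dominates S4.
S3: volatility 12.4≤20.4, expected return 6.7≥2.4, fees 67≤114 — dominates S4.
S5: volatility 13.9≤20.4, expected return 13.1≥2.4, fees 59≤114 — dominates S4.
S6: volatility 7.2≤20.4, expected return 15.6≥2.4, fees 98≤114 — dominates S4.
Others (S2, S7) are each worse than S4 on at least one objective.

S1, S3, S5, S6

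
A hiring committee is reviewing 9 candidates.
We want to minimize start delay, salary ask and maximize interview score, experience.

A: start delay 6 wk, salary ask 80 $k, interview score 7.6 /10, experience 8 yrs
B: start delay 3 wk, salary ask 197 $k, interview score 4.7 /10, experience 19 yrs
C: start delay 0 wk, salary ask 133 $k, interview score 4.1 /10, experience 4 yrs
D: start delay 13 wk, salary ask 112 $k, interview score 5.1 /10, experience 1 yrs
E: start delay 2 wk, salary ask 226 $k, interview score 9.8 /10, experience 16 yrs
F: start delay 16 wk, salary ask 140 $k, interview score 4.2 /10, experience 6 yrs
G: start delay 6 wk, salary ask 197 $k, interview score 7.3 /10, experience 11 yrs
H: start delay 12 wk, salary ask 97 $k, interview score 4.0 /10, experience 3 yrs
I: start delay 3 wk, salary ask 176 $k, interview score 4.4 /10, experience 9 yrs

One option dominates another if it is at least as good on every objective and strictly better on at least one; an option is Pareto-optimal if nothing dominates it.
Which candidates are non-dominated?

A: not dominated (best salary ask).
B: not dominated (best experience).
C: not dominated (best start delay).
D: dominated by A (start delay 6≤13, salary ask 80≤112, interview score 7.6≥5.1, experience 8≥1).
E: not dominated (best interview score).
F: dominated by A (start delay 6≤16, salary ask 80≤140, interview score 7.6≥4.2, experience 8≥6).
G: not dominated.
H: dominated by A (start delay 6≤12, salary ask 80≤97, interview score 7.6≥4.0, experience 8≥3).
I: not dominated.

A, B, C, E, G, I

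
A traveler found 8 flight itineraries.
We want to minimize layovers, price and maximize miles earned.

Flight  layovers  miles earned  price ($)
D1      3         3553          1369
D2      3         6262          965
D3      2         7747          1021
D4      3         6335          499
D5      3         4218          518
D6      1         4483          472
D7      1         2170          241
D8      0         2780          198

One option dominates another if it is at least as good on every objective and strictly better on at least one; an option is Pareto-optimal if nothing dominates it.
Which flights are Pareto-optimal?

D3, D4, D6, D8

D1: dominated by D2 (layovers 3≤3, miles earned 6262≥3553, price 965≤1369).
D2: dominated by D4 (layovers 3≤3, miles earned 6335≥6262, price 499≤965).
D3: not dominated (best miles earned).
D4: not dominated.
D5: dominated by D4 (layovers 3≤3, miles earned 6335≥4218, price 499≤518).
D6: not dominated.
D7: dominated by D8 (layovers 0≤1, miles earned 2780≥2170, price 198≤241).
D8: not dominated (best layovers).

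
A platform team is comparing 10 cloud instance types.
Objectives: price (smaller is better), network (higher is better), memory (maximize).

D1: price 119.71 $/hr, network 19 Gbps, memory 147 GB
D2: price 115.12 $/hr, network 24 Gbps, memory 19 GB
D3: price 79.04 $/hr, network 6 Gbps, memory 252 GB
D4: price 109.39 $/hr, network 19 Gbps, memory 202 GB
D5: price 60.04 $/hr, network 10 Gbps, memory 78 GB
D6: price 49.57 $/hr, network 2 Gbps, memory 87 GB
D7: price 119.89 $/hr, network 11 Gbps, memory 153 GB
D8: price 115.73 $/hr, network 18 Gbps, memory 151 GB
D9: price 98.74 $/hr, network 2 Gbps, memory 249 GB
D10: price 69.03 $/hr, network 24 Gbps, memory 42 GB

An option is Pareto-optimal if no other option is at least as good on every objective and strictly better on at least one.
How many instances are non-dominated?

5

D1: dominated by D4 (price 109.39≤119.71, network 19≥19, memory 202≥147).
D2: dominated by D10 (price 69.03≤115.12, network 24≥24, memory 42≥19).
D3: not dominated (best memory).
D4: not dominated.
D5: not dominated.
D6: not dominated (best price).
D7: dominated by D4 (price 109.39≤119.89, network 19≥11, memory 202≥153).
D8: dominated by D4 (price 109.39≤115.73, network 19≥18, memory 202≥151).
D9: dominated by D3 (price 79.04≤98.74, network 6≥2, memory 252≥249).
D10: not dominated.
Pareto-optimal: D3, D4, D5, D6, D10 → 5.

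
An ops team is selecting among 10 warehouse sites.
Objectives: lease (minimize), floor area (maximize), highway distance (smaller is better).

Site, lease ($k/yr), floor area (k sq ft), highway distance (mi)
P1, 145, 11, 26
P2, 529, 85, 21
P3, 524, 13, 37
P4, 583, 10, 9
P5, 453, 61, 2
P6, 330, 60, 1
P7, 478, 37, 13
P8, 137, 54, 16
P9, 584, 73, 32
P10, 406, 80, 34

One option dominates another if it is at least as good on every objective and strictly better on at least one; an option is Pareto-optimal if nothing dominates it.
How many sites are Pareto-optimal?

P1: dominated by P8 (lease 137≤145, floor area 54≥11, highway distance 16≤26).
P2: not dominated (best floor area).
P3: dominated by P5 (lease 453≤524, floor area 61≥13, highway distance 2≤37).
P4: dominated by P5 (lease 453≤583, floor area 61≥10, highway distance 2≤9).
P5: not dominated.
P6: not dominated (best highway distance).
P7: dominated by P5 (lease 453≤478, floor area 61≥37, highway distance 2≤13).
P8: not dominated (best lease).
P9: dominated by P2 (lease 529≤584, floor area 85≥73, highway distance 21≤32).
P10: not dominated.
Pareto-optimal: P2, P5, P6, P8, P10 → 5.

5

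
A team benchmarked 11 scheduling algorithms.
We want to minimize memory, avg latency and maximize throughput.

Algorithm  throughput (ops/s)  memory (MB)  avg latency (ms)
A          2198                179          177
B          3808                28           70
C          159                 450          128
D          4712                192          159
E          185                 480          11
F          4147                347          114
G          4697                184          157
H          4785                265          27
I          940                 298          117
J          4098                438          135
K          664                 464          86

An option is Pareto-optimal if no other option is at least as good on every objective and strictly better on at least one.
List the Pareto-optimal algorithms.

A: dominated by B (throughput 3808≥2198, memory 28≤179, avg latency 70≤177).
B: not dominated (best memory).
C: dominated by B (throughput 3808≥159, memory 28≤450, avg latency 70≤128).
D: not dominated.
E: not dominated (best avg latency).
F: dominated by H (throughput 4785≥4147, memory 265≤347, avg latency 27≤114).
G: not dominated.
H: not dominated (best throughput).
I: dominated by B (throughput 3808≥940, memory 28≤298, avg latency 70≤117).
J: dominated by F (throughput 4147≥4098, memory 347≤438, avg latency 114≤135).
K: dominated by B (throughput 3808≥664, memory 28≤464, avg latency 70≤86).

B, D, E, G, H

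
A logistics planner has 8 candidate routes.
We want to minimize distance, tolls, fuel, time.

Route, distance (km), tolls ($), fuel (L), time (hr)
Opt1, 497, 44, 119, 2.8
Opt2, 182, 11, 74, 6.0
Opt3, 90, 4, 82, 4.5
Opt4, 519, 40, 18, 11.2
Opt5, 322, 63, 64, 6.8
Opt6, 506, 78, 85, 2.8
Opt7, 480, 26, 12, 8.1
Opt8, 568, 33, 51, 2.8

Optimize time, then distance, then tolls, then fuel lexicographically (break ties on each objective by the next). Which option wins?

First minimize time: best is 2.8, kept {Opt1, Opt6, Opt8}.
Then minimize distance: best is 497, kept {Opt1}.

Opt1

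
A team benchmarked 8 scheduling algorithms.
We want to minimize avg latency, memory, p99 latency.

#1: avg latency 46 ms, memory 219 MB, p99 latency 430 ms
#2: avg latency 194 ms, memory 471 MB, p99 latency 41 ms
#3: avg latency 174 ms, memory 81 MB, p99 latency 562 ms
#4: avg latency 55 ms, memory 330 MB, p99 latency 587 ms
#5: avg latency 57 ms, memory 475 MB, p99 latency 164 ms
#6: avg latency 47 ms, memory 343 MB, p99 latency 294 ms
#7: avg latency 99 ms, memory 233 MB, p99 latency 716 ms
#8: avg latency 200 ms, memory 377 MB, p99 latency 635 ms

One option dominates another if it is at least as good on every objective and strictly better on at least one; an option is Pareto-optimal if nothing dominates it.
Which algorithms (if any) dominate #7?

#1: avg latency 46≤99, memory 219≤233, p99 latency 430≤716 — dominates #7.
Others (#2, #3, #4, #5, #6, #8) are each worse than #7 on at least one objective.

#1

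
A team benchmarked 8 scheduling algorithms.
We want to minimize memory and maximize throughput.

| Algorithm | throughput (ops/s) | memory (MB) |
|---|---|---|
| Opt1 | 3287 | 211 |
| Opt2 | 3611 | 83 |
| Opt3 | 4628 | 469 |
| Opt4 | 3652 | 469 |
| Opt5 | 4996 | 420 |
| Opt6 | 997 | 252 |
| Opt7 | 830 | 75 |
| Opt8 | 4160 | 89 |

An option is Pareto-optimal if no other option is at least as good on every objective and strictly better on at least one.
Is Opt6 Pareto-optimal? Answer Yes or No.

Opt1 vs Opt6: throughput 3287≥997, memory 211≤252 — Opt1 is at least as good on every objective and strictly better on at least one, so Opt1 dominates Opt6.

No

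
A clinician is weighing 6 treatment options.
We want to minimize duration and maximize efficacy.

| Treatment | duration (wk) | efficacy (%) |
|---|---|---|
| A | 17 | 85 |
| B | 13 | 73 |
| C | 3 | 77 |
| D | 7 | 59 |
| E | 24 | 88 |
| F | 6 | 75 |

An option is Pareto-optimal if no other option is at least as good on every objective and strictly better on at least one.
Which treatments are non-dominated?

A: not dominated.
B: dominated by C (duration 3≤13, efficacy 77≥73).
C: not dominated (best duration).
D: dominated by C (duration 3≤7, efficacy 77≥59).
E: not dominated (best efficacy).
F: dominated by C (duration 3≤6, efficacy 77≥75).

A, C, E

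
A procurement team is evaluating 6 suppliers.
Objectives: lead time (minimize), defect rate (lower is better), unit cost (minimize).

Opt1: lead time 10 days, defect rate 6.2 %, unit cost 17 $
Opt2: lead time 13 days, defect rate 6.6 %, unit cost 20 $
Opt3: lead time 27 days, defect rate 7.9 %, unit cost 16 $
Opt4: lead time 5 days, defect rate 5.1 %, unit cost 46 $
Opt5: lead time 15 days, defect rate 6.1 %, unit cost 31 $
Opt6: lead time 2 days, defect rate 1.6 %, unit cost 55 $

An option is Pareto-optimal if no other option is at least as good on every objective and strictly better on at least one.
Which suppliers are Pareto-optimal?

Opt1, Opt3, Opt4, Opt5, Opt6

Opt1: not dominated.
Opt2: dominated by Opt1 (lead time 10≤13, defect rate 6.2≤6.6, unit cost 17≤20).
Opt3: not dominated (best unit cost).
Opt4: not dominated.
Opt5: not dominated.
Opt6: not dominated (best lead time).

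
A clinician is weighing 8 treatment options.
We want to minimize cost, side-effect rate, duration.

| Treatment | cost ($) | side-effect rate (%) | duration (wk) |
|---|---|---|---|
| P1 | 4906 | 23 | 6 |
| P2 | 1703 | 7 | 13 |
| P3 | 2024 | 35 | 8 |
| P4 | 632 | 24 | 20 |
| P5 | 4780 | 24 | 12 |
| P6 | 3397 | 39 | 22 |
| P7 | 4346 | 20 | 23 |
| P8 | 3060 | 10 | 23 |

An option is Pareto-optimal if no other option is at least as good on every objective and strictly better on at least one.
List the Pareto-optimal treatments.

P1, P2, P3, P4, P5

P1: not dominated (best duration).
P2: not dominated (best side-effect rate).
P3: not dominated.
P4: not dominated (best cost).
P5: not dominated.
P6: dominated by P2 (cost 1703≤3397, side-effect rate 7≤39, duration 13≤22).
P7: dominated by P2 (cost 1703≤4346, side-effect rate 7≤20, duration 13≤23).
P8: dominated by P2 (cost 1703≤3060, side-effect rate 7≤10, duration 13≤23).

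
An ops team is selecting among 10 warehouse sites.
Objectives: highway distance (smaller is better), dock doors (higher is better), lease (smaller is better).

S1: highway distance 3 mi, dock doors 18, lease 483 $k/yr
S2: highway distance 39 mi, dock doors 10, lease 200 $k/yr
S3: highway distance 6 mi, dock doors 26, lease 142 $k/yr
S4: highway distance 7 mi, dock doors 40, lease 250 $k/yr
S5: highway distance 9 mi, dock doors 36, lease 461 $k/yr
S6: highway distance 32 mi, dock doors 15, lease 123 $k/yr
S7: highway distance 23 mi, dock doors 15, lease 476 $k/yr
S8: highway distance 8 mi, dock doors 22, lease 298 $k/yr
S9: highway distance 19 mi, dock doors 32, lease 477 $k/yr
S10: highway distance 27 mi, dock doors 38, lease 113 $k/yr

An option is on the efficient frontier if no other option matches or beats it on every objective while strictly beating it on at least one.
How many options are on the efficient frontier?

S1: not dominated (best highway distance).
S2: dominated by S3 (highway distance 6≤39, dock doors 26≥10, lease 142≤200).
S3: not dominated.
S4: not dominated (best dock doors).
S5: dominated by S4 (highway distance 7≤9, dock doors 40≥36, lease 250≤461).
S6: dominated by S10 (highway distance 27≤32, dock doors 38≥15, lease 113≤123).
S7: dominated by S3 (highway distance 6≤23, dock doors 26≥15, lease 142≤476).
S8: dominated by S3 (highway distance 6≤8, dock doors 26≥22, lease 142≤298).
S9: dominated by S4 (highway distance 7≤19, dock doors 40≥32, lease 250≤477).
S10: not dominated (best lease).
Pareto-optimal: S1, S3, S4, S10 → 4.

4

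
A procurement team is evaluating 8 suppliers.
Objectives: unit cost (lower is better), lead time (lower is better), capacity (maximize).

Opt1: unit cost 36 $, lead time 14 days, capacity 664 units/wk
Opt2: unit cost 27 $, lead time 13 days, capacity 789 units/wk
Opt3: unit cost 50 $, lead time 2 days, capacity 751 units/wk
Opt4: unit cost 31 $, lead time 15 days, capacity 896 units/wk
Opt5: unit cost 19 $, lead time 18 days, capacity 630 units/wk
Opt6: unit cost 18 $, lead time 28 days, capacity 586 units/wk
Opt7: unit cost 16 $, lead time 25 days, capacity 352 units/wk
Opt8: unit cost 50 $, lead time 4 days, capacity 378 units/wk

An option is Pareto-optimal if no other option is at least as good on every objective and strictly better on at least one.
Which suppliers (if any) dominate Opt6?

none

Opt1: worse on unit cost (36 vs 18).
Opt2: worse on unit cost (27 vs 18).
Opt3: worse on unit cost (50 vs 18).
Opt4: worse on unit cost (31 vs 18).
Opt5: worse on unit cost (19 vs 18).
Opt7: worse on capacity (352 vs 586).
Opt8: worse on unit cost (50 vs 18).
No option dominates Opt6.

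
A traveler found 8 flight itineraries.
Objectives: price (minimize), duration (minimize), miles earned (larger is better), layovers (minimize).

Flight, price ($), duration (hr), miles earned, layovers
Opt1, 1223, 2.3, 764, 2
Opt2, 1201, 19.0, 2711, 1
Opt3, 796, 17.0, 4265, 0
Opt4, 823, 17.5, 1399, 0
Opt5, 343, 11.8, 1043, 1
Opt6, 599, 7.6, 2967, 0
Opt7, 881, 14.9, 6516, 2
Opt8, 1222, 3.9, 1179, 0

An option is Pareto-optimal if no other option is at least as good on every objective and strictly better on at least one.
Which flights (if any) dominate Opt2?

Opt3: price 796≤1201, duration 17.0≤19.0, miles earned 4265≥2711, layovers 0≤1 — dominates Opt2.
Opt6: price 599≤1201, duration 7.6≤19.0, miles earned 2967≥2711, layovers 0≤1 — dominates Opt2.
Others (Opt1, Opt4, Opt5, Opt7, Opt8) are each worse than Opt2 on at least one objective.

Opt3, Opt6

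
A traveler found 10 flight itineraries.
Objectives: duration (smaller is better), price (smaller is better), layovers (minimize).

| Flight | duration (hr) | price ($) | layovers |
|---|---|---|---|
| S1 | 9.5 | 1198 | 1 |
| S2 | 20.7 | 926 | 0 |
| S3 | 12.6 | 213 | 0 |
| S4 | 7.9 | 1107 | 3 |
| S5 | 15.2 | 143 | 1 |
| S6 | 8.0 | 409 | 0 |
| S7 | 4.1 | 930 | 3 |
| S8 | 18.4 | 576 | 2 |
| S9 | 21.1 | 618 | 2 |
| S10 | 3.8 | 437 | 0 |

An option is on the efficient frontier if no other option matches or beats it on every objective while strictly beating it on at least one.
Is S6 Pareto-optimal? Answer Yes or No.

Yes

S1: worse on duration (9.5 vs 8.0).
S2: worse on duration (20.7 vs 8.0).
S3: worse on duration (12.6 vs 8.0).
S4: worse on price (1107 vs 409).
S5: worse on duration (15.2 vs 8.0).
S7: worse on price (930 vs 409).
S8: worse on duration (18.4 vs 8.0).
S9: worse on duration (21.1 vs 8.0).
S10: worse on price (437 vs 409).
No option is at least as good as S6 on every objective and strictly better on one.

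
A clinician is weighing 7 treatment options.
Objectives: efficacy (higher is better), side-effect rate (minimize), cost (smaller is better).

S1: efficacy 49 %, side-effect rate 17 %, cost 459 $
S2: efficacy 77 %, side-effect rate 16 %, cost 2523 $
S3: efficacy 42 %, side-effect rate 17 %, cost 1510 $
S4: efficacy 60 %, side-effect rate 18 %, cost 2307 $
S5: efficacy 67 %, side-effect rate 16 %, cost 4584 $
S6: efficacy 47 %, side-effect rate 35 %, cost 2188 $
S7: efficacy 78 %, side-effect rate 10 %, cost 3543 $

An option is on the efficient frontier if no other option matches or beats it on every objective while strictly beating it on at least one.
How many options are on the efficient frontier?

4

S1: not dominated (best cost).
S2: not dominated.
S3: dominated by S1 (efficacy 49≥42, side-effect rate 17≤17, cost 459≤1510).
S4: not dominated.
S5: dominated by S2 (efficacy 77≥67, side-effect rate 16≤16, cost 2523≤4584).
S6: dominated by S1 (efficacy 49≥47, side-effect rate 17≤35, cost 459≤2188).
S7: not dominated (best efficacy).
Pareto-optimal: S1, S2, S4, S7 → 4.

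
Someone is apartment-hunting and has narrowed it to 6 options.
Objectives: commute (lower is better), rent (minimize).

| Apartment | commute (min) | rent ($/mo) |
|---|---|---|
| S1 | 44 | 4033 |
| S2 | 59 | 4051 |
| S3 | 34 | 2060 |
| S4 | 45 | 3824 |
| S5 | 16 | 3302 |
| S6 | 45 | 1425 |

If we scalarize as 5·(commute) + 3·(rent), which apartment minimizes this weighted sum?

S6

S1: 5·44 + 3·4033 = 12319
S2: 5·59 + 3·4051 = 12448
S3: 5·34 + 3·2060 = 6350
S4: 5·45 + 3·3824 = 11697
S5: 5·16 + 3·3302 = 9986
S6: 5·45 + 3·1425 = 4500
Lowest: S6 at 4500.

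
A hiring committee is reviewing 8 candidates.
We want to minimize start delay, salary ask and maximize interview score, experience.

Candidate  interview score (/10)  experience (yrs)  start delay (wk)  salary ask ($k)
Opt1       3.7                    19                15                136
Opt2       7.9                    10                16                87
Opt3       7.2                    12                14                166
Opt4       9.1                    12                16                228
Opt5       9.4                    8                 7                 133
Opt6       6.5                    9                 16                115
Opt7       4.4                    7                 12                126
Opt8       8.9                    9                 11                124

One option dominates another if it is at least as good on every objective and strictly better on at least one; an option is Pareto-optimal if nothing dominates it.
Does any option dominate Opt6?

Yes

Opt2 vs Opt6: interview score 7.9≥6.5, experience 10≥9, start delay 16≤16, salary ask 87≤115 — Opt2 is at least as good on every objective and strictly better on at least one, so Opt2 dominates Opt6.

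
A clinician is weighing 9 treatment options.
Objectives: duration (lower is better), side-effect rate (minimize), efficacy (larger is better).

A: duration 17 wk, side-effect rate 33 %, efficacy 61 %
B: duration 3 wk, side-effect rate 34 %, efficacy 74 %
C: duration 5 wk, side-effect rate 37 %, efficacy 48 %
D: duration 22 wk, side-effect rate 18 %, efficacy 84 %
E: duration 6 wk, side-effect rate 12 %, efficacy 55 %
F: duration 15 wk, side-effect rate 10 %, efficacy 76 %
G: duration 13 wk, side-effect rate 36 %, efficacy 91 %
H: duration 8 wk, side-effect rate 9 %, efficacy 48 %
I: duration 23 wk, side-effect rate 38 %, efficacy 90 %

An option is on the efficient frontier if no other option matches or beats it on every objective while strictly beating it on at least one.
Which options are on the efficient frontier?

B, D, E, F, G, H

A: dominated by F (duration 15≤17, side-effect rate 10≤33, efficacy 76≥61).
B: not dominated (best duration).
C: dominated by B (duration 3≤5, side-effect rate 34≤37, efficacy 74≥48).
D: not dominated.
E: not dominated.
F: not dominated.
G: not dominated (best efficacy).
H: not dominated (best side-effect rate).
I: dominated by G (duration 13≤23, side-effect rate 36≤38, efficacy 91≥90).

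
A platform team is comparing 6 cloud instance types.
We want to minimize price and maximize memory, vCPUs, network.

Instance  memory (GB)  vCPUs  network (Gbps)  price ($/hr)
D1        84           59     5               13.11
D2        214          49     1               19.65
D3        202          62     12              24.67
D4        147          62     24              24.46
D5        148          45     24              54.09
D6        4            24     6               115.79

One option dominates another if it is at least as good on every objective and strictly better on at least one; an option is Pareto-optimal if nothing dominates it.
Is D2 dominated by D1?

D1 vs D2: D1 is worse on memory (84 vs 214), so it does not dominate D2.

No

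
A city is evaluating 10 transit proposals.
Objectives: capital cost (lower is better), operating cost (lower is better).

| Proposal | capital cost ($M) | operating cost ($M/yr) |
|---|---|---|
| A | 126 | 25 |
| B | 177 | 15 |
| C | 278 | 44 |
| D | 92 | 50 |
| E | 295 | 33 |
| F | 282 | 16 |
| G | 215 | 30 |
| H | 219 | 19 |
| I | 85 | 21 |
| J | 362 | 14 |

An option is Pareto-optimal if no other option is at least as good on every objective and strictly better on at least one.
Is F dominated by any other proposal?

Yes

B vs F: capital cost 177≤282, operating cost 15≤16 — B is at least as good on every objective and strictly better on at least one, so B dominates F.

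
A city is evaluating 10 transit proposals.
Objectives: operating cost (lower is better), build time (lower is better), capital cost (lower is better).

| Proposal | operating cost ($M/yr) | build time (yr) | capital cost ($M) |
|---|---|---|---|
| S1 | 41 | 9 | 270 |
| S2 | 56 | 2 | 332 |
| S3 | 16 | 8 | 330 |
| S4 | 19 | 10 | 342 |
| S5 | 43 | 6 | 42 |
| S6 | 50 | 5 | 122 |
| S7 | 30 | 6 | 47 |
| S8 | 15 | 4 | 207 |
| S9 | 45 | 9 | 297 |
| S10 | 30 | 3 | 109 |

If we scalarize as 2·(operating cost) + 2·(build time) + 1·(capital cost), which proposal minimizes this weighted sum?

S1: 2·41 + 2·9 + 1·270 = 370
S2: 2·56 + 2·2 + 1·332 = 448
S3: 2·16 + 2·8 + 1·330 = 378
S4: 2·19 + 2·10 + 1·342 = 400
S5: 2·43 + 2·6 + 1·42 = 140
S6: 2·50 + 2·5 + 1·122 = 232
S7: 2·30 + 2·6 + 1·47 = 119
S8: 2·15 + 2·4 + 1·207 = 245
S9: 2·45 + 2·9 + 1·297 = 405
S10: 2·30 + 2·3 + 1·109 = 175
Lowest: S7 at 119.

S7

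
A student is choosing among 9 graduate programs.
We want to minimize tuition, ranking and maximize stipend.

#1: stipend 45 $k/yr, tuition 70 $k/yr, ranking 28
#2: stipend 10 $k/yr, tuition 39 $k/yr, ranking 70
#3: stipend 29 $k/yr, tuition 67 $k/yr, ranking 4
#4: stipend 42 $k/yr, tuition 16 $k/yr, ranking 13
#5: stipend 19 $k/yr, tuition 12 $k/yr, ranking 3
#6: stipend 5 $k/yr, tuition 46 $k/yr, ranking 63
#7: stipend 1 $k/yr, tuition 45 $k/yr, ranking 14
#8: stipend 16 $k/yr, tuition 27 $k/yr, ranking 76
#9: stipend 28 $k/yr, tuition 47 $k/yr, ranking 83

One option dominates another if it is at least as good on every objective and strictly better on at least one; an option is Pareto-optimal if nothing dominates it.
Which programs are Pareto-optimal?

#1, #3, #4, #5

#1: not dominated (best stipend).
#2: dominated by #4 (stipend 42≥10, tuition 16≤39, ranking 13≤70).
#3: not dominated.
#4: not dominated.
#5: not dominated (best tuition).
#6: dominated by #4 (stipend 42≥5, tuition 16≤46, ranking 13≤63).
#7: dominated by #4 (stipend 42≥1, tuition 16≤45, ranking 13≤14).
#8: dominated by #4 (stipend 42≥16, tuition 16≤27, ranking 13≤76).
#9: dominated by #4 (stipend 42≥28, tuition 16≤47, ranking 13≤83).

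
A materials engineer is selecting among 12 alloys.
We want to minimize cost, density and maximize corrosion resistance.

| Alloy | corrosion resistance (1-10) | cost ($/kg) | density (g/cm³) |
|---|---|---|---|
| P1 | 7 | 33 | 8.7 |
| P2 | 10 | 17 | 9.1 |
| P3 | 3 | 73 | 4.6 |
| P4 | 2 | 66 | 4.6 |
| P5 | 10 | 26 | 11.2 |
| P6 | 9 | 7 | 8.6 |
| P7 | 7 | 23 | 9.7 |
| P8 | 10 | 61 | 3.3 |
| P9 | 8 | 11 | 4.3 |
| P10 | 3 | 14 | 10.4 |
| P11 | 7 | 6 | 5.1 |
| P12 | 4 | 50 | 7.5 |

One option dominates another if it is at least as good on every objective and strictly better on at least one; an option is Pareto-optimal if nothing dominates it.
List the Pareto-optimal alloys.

P1: dominated by P6 (corrosion resistance 9≥7, cost 7≤33, density 8.6≤8.7).
P2: not dominated.
P3: dominated by P8 (corrosion resistance 10≥3, cost 61≤73, density 3.3≤4.6).
P4: dominated by P8 (corrosion resistance 10≥2, cost 61≤66, density 3.3≤4.6).
P5: dominated by P2 (corrosion resistance 10≥10, cost 17≤26, density 9.1≤11.2).
P6: not dominated.
P7: dominated by P2 (corrosion resistance 10≥7, cost 17≤23, density 9.1≤9.7).
P8: not dominated (best density).
P9: not dominated.
P10: dominated by P6 (corrosion resistance 9≥3, cost 7≤14, density 8.6≤10.4).
P11: not dominated (best cost).
P12: dominated by P9 (corrosion resistance 8≥4, cost 11≤50, density 4.3≤7.5).

P2, P6, P8, P9, P11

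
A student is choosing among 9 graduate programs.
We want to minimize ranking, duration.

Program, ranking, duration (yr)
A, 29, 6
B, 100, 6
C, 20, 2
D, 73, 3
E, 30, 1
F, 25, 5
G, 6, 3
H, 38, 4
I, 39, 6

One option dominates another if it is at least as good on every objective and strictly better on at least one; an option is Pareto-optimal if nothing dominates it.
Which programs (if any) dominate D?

C: ranking 20≤73, duration 2≤3 — dominates D.
E: ranking 30≤73, duration 1≤3 — dominates D.
G: ranking 6≤73, duration 3≤3 — dominates D.
Others (A, B, F, H, I) are each worse than D on at least one objective.

C, E, G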